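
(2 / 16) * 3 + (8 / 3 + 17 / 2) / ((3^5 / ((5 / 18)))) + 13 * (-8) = -103.61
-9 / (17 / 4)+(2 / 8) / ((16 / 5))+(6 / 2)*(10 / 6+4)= 16277 / 1088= 14.96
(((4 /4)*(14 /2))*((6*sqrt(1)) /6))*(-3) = -21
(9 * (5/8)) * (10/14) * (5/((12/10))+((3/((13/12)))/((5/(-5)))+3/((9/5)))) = 17925/1456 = 12.31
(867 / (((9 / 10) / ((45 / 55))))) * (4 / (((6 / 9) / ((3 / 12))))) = 13005 / 11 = 1182.27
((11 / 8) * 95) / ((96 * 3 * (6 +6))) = 1045 / 27648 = 0.04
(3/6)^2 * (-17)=-17/4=-4.25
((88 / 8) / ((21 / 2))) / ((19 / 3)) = 22 / 133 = 0.17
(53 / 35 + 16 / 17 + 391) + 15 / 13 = 3052303 / 7735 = 394.61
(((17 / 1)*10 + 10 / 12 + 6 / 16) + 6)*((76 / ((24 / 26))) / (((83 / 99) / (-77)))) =-889765877 / 664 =-1340008.85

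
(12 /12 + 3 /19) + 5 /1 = 117 /19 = 6.16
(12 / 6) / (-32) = -1 / 16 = -0.06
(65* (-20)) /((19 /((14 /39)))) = -1400 /57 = -24.56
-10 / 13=-0.77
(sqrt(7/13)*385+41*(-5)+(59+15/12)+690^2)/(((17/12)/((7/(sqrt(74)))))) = 16170*sqrt(6734)/8177+39980241*sqrt(74)/1258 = 273551.02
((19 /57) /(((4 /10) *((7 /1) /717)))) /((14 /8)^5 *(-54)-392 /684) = -10462464 /108707333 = -0.10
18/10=9/5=1.80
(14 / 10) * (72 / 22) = 4.58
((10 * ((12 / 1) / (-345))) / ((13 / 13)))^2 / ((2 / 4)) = 128 / 529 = 0.24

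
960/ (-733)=-1.31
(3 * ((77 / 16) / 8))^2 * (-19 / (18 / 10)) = -563255 / 16384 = -34.38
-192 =-192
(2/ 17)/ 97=2/ 1649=0.00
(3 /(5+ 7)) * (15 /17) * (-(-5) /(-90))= -5 /408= -0.01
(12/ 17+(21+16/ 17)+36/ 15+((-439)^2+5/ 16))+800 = 263223049/ 1360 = 193546.36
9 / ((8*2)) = 0.56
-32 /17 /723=-32 /12291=-0.00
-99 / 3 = -33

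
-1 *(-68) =68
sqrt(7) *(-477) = -477 *sqrt(7) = -1262.02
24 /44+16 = 182 /11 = 16.55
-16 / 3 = -5.33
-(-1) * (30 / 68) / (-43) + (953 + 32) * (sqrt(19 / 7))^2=27361225 / 10234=2673.56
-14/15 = -0.93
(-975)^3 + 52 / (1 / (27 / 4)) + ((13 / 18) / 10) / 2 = -333669248627 / 360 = -926859023.96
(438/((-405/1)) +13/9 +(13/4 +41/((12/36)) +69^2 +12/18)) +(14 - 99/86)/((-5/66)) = 109567633/23220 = 4718.67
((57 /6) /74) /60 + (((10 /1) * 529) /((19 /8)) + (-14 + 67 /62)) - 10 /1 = 11529985231 /5230320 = 2204.45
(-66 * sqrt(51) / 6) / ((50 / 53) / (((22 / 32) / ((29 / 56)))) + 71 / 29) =-1301839 * sqrt(51) / 373851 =-24.87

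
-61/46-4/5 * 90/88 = -1085/506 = -2.14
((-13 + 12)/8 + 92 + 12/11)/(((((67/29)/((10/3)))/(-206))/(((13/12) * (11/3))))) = -58828965/536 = -109755.53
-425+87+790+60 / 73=33056 / 73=452.82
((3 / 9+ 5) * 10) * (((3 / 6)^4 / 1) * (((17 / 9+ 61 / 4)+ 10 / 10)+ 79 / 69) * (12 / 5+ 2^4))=31934 / 27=1182.74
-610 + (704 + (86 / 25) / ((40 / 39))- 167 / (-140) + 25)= 216207 / 1750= 123.55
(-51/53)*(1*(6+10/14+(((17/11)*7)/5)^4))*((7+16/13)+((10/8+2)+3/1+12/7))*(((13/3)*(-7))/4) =18377595281673/5431811000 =3383.33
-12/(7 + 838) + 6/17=4866/14365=0.34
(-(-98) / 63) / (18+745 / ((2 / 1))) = 28 / 7029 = 0.00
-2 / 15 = -0.13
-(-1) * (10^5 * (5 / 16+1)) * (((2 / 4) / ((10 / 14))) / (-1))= -91875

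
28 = 28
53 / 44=1.20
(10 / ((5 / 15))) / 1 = 30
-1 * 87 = -87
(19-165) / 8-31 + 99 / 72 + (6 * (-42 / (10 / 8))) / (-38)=-32353 / 760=-42.57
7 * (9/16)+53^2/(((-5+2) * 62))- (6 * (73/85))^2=-405492797/10750800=-37.72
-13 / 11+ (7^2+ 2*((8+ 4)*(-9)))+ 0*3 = -1850 / 11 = -168.18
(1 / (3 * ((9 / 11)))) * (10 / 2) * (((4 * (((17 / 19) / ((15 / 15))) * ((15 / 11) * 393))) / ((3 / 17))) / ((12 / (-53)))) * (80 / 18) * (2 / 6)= -2006527000 / 13851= -144865.14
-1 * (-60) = 60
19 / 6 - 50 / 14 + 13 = 529 / 42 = 12.60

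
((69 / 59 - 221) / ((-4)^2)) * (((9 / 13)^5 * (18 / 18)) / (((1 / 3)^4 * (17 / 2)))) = -20.82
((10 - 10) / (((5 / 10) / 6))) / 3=0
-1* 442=-442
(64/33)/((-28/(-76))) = 1216/231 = 5.26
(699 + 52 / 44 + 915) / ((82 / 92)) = 817282 / 451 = 1812.16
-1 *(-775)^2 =-600625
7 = 7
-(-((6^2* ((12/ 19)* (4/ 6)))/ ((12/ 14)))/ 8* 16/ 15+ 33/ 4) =-2239/ 380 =-5.89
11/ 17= 0.65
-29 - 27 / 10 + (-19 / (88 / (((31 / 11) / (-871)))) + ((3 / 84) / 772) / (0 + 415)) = -29969303062847 / 945424720240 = -31.70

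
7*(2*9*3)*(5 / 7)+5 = 275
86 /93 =0.92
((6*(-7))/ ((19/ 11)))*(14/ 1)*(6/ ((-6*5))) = 6468/ 95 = 68.08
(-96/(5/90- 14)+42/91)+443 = 1469479/3263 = 450.35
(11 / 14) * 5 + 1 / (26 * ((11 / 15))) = 3985 / 1001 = 3.98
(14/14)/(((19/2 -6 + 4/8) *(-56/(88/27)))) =-11/756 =-0.01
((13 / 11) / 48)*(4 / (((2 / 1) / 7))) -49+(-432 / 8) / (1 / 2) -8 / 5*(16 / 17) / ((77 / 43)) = -157.50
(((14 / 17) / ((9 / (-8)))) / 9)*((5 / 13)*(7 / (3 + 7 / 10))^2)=-0.11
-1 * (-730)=730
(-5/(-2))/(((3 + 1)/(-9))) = -45/8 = -5.62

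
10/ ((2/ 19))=95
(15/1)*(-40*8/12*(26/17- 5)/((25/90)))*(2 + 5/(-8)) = 116820/17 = 6871.76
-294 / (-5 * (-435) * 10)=-49 / 3625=-0.01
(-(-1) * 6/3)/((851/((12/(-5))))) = -24/4255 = -0.01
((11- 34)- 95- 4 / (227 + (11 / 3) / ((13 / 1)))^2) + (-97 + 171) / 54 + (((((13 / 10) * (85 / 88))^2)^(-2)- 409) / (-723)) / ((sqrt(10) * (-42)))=-61854664043 / 530350848- 324895596451 * sqrt(10) / 241454568902820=-116.63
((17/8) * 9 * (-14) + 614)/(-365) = -277/292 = -0.95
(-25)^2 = 625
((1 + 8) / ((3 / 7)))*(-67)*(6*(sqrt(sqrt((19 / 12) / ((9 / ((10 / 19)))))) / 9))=-469*15^(1 / 4)*2^(3 / 4) / 3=-517.42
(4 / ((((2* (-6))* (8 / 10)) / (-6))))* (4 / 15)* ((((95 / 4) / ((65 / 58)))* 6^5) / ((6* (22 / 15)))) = 1785240 / 143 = 12484.20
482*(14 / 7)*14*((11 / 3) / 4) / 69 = 37114 / 207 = 179.29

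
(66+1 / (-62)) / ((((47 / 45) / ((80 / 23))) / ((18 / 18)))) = 7363800 / 33511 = 219.74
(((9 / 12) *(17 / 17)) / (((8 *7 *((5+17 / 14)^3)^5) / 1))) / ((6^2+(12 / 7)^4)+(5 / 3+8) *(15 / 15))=1667495524260299776 / 5381261078373346625197633652273415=0.00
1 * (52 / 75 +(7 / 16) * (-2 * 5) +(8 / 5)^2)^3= -304821217 / 216000000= -1.41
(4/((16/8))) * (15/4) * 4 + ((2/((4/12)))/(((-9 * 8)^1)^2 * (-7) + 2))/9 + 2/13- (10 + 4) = 11430077/707577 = 16.15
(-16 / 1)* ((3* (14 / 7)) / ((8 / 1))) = -12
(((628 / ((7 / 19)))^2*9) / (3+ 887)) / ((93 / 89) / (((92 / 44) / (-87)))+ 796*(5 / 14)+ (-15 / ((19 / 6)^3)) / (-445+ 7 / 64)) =122.01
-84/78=-14/13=-1.08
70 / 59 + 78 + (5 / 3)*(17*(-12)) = -15388 / 59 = -260.81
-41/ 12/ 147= -41/ 1764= -0.02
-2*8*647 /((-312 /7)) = 232.26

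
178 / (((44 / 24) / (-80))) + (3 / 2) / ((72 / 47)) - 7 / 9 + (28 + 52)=-7687.07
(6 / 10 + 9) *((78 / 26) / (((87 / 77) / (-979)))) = -3618384 / 145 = -24954.37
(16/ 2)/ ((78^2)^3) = 1/ 28149950088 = 0.00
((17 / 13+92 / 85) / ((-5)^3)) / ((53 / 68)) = -10564 / 430625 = -0.02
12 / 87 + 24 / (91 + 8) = 364 / 957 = 0.38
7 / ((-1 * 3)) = -7 / 3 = -2.33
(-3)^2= 9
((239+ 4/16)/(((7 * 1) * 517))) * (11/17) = 957/22372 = 0.04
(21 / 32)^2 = 441 / 1024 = 0.43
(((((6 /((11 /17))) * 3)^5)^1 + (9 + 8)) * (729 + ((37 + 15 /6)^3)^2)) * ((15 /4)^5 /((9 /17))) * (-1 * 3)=-2806429705503161230121627334375 /10554638336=-265895392732778639296.58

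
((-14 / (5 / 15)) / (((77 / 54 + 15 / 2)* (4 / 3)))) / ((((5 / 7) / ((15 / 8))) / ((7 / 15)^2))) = -194481 / 96400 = -2.02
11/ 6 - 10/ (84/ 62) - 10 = -653/ 42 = -15.55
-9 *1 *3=-27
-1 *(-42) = 42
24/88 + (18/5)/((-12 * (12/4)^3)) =259/990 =0.26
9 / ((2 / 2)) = 9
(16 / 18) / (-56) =-0.02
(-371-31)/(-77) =402/77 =5.22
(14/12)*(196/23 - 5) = 189/46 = 4.11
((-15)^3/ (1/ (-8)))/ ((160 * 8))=675/ 32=21.09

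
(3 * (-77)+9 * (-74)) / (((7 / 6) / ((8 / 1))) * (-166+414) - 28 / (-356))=-478998 / 19355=-24.75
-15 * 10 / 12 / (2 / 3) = -75 / 4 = -18.75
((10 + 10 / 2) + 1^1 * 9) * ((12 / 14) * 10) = 1440 / 7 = 205.71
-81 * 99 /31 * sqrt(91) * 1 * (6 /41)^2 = -288684 * sqrt(91) /52111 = -52.85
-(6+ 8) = -14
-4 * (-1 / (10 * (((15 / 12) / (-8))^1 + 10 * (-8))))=-64 / 12825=-0.00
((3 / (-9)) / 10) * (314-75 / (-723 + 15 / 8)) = -302011 / 28845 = -10.47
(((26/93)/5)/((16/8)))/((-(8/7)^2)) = -0.02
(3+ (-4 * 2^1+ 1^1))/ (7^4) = -4/ 2401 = -0.00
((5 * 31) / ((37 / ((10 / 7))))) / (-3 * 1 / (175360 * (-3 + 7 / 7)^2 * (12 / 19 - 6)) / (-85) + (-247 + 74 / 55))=-34563105280000 / 1418749183613811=-0.02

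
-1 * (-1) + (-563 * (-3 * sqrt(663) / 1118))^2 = 145584919 / 96148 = 1514.18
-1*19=-19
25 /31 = 0.81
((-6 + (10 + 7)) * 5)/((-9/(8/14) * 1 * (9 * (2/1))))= -0.19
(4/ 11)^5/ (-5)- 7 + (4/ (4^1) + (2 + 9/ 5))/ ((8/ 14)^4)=195928093/ 5153632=38.02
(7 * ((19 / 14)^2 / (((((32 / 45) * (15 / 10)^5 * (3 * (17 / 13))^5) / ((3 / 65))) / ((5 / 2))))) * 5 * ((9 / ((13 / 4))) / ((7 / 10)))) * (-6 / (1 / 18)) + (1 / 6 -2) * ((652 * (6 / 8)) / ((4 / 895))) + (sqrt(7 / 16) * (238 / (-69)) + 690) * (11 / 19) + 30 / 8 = -19053186211860475 / 95175854424 -1309 * sqrt(7) / 2622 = -200190.61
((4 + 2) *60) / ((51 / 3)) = 360 / 17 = 21.18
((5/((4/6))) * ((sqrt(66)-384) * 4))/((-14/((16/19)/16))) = 5760/133-15 * sqrt(66)/133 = 42.39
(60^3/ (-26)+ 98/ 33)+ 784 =-7520.72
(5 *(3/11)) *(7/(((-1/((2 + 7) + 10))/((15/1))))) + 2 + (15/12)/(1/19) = -118567/44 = -2694.70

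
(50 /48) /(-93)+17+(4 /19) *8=791885 /42408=18.67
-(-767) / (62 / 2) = 767 / 31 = 24.74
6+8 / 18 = 58 / 9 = 6.44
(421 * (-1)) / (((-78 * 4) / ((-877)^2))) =1037831.12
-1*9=-9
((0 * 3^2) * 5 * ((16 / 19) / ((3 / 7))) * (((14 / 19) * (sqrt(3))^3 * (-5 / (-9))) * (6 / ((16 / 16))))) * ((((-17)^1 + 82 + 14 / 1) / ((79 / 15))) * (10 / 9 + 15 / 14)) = 0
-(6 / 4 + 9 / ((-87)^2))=-2525 / 1682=-1.50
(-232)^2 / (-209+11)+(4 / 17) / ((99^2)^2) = -443915673692 / 1633013217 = -271.84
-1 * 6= -6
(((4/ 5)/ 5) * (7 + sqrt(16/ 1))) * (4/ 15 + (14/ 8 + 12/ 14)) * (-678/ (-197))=3000602/ 172375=17.41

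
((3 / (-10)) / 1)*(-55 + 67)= -18 / 5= -3.60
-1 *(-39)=39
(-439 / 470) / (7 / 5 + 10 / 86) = -18877 / 30644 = -0.62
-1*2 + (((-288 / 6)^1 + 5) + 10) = -35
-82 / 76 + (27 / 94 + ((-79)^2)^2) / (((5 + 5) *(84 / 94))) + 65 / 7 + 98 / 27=89440758113 / 20520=4358711.41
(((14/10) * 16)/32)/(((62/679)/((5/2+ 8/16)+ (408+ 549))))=228144/31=7359.48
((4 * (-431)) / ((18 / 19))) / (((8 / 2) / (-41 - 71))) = 458584 / 9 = 50953.78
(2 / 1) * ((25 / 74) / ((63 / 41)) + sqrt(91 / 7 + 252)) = 1025 / 2331 + 2 * sqrt(265) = 33.00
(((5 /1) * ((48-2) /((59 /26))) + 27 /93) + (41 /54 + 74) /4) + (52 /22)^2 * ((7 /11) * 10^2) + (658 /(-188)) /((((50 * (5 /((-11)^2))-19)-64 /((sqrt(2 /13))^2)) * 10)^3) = 8992572615775980825357241321 /18897587526851913602250000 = 475.86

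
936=936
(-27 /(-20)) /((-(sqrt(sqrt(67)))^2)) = -27 * sqrt(67) /1340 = -0.16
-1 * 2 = -2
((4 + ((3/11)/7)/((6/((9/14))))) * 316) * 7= 682007/77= 8857.23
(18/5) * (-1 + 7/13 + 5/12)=-0.16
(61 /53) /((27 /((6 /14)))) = 0.02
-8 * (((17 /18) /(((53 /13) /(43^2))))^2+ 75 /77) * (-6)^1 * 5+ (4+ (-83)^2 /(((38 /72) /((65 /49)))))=34213997620315252 /776708163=44050003.91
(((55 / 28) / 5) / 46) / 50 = 11 / 64400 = 0.00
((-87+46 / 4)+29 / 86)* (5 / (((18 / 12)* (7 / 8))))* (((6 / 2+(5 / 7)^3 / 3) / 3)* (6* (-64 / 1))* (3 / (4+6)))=10630332416 / 309729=34321.40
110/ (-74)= -55/ 37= -1.49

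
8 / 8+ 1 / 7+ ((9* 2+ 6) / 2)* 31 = 2612 / 7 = 373.14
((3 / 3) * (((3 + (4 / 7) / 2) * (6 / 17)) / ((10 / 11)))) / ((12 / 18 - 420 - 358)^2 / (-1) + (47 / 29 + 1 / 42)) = -396198 / 187672599475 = -0.00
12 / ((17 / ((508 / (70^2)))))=1524 / 20825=0.07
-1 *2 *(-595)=1190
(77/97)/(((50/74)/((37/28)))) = 15059/9700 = 1.55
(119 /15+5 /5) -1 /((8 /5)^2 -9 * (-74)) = 2239301 /250710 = 8.93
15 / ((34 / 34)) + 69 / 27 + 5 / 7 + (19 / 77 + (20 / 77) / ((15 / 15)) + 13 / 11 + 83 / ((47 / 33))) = 2548184 / 32571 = 78.23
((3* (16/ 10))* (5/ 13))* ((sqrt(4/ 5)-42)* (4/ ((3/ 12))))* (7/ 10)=-56448/ 65 + 2688* sqrt(5)/ 325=-849.94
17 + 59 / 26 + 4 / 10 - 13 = 867 / 130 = 6.67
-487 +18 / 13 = -6313 / 13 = -485.62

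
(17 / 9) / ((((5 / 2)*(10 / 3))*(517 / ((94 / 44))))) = 17 / 18150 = 0.00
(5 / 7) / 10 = 1 / 14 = 0.07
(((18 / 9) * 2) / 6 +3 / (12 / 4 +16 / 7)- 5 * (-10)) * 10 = 56870 / 111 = 512.34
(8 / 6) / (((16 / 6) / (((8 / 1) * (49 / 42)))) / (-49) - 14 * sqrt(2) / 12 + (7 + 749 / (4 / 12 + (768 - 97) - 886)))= 13940935904 * sqrt(2) / 85704556393 + 41883016560 / 85704556393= 0.72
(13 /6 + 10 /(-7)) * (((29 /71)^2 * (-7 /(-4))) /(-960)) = -26071 /116144640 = -0.00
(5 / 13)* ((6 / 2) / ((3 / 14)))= 70 / 13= 5.38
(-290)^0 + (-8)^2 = 65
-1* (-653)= 653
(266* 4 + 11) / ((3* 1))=358.33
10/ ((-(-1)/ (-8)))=-80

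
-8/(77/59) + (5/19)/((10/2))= -8891/1463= -6.08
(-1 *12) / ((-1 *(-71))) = -12 / 71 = -0.17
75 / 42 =25 / 14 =1.79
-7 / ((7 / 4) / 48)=-192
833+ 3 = 836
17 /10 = 1.70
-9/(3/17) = -51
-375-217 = -592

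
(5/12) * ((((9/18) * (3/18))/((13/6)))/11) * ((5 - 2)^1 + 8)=5/312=0.02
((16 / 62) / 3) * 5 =40 / 93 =0.43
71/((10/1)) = 71/10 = 7.10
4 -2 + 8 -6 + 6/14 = 31/7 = 4.43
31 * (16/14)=248/7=35.43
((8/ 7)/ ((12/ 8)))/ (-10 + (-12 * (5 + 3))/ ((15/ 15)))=-8/ 1113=-0.01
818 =818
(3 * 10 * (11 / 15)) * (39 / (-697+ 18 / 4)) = -1716 / 1385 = -1.24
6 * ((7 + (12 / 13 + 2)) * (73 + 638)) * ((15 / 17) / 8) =4127355 / 884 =4668.95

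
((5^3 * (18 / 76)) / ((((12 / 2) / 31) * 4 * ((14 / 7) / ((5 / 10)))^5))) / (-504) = -3875 / 52297728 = -0.00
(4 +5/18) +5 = 167/18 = 9.28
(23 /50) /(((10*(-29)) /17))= -391 /14500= -0.03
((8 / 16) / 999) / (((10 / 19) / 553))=10507 / 19980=0.53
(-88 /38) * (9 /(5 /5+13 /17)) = -1122 /95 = -11.81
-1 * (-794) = 794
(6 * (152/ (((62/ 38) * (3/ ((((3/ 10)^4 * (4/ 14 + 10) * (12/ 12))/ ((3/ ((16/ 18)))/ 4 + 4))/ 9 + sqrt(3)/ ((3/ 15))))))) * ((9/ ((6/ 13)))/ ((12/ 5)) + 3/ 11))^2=737901289231488 * sqrt(3)/ 15770610625 + 9818475652850999289191724/ 53472226650390625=183699272.81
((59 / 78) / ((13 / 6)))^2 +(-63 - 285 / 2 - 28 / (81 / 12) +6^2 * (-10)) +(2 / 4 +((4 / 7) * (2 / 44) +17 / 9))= -33674121959 / 59378319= -567.11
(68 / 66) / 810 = 17 / 13365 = 0.00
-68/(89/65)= -4420/89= -49.66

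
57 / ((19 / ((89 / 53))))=267 / 53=5.04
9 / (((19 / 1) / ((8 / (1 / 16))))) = 1152 / 19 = 60.63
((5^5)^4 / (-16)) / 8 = -95367431640625 / 128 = -745058059692.38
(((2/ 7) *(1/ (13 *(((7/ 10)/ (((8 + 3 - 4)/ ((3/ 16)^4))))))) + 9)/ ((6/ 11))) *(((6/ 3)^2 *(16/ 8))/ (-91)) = -60590596/ 2012283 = -30.11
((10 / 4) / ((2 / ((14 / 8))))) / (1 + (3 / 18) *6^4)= 5 / 496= 0.01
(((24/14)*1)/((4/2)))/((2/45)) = 135/7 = 19.29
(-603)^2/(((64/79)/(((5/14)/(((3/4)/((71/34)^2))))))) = 241338807585/258944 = 932011.58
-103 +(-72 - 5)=-180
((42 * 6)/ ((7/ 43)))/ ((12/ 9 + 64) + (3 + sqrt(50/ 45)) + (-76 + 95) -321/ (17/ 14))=-39596808/ 4527883 -74562 * sqrt(10)/ 4527883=-8.80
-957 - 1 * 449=-1406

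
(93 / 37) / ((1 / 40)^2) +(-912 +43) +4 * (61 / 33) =3858379 / 1221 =3160.02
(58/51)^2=3364/2601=1.29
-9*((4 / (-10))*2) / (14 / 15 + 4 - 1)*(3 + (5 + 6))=25.63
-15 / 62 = -0.24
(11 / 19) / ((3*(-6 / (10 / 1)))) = -55 / 171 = -0.32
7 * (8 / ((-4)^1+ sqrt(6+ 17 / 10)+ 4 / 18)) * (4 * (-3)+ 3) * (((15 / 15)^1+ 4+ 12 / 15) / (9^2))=14616 * sqrt(770) / 26615+ 110432 / 5323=35.98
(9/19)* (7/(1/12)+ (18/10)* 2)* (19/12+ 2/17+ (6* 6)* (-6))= -28722069/3230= -8892.28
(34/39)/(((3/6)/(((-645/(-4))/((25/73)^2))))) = 3895499/1625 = 2397.23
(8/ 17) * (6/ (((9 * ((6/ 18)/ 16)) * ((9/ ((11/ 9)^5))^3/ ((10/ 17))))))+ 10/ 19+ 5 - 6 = -187214795447117449081/ 824169642415822173411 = -0.23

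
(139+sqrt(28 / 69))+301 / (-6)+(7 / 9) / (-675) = 2 * sqrt(483) / 69+1079311 / 12150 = 89.47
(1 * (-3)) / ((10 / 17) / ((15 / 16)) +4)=-153 / 236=-0.65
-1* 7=-7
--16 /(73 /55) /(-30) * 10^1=-880 /219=-4.02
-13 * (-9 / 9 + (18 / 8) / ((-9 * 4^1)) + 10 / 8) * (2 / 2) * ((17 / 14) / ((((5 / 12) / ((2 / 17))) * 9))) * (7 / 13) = -1 / 20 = -0.05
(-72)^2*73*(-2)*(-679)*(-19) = -9764302464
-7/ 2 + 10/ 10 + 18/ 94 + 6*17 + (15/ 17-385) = -454513/ 1598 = -284.43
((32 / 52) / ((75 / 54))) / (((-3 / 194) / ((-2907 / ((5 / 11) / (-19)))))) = -5657626656 / 1625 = -3481616.40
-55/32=-1.72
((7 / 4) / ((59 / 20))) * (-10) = -350 / 59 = -5.93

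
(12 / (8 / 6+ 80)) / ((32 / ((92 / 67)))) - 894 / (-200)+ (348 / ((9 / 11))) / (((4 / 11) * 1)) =2879233459 / 2452200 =1174.14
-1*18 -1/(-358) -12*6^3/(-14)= 418867/2506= 167.15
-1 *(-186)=186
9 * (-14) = -126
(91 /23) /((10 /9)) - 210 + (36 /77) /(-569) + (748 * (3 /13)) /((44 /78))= 1003265607 /10076990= 99.56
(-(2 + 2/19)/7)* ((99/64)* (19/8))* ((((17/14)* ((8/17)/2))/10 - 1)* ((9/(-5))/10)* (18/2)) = -136323/78400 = -1.74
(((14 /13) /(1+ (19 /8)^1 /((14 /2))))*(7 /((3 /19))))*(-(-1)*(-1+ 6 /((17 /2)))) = -104272 /9945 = -10.48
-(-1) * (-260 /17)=-260 /17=-15.29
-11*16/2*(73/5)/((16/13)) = -10439/10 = -1043.90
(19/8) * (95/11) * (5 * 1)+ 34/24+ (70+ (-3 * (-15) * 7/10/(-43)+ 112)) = 3238055/11352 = 285.24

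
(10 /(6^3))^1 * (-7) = -35 /108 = -0.32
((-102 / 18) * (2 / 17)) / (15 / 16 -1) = 32 / 3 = 10.67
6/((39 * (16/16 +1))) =1/13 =0.08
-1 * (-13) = 13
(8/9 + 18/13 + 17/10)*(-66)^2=1125058/65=17308.58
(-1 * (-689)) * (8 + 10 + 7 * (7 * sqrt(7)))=12402 + 33761 * sqrt(7)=101725.21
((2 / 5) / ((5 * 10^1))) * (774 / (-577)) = -0.01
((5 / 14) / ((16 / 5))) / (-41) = -25 / 9184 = -0.00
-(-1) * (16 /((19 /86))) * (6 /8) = 54.32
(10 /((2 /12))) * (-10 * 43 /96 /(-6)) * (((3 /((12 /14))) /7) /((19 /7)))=7525 /912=8.25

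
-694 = -694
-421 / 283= -1.49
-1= -1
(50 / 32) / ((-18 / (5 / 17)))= -125 / 4896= -0.03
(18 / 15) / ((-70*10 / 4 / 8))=-0.05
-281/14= -20.07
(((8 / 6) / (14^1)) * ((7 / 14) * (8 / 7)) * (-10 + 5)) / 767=-40 / 112749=-0.00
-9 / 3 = -3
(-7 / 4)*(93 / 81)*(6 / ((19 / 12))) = -434 / 57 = -7.61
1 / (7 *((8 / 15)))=15 / 56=0.27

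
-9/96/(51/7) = -7/544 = -0.01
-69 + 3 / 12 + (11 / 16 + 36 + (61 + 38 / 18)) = 4471 / 144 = 31.05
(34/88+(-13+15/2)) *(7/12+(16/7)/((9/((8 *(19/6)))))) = -132625/3696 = -35.88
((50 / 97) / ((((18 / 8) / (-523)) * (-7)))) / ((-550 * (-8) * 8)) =523 / 1075536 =0.00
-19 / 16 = -1.19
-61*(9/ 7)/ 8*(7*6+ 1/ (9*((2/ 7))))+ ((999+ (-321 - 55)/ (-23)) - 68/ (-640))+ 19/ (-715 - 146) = 1900674541/ 3168480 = 599.87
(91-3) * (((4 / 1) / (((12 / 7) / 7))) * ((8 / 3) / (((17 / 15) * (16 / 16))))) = 172480 / 51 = 3381.96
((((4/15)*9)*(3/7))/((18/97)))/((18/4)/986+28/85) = 382568/23051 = 16.60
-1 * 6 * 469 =-2814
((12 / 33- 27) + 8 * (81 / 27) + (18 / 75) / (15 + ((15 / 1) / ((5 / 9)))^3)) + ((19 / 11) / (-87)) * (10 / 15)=-624341654 / 235637325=-2.65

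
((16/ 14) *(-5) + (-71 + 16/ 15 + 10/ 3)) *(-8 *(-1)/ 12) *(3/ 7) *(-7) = 5062/ 35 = 144.63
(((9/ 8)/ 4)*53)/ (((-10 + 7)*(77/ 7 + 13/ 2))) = -159/ 560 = -0.28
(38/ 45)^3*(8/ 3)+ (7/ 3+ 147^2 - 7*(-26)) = 5958191476/ 273375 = 21794.94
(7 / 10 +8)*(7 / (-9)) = -6.77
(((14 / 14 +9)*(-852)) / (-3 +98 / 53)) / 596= 112890 / 9089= 12.42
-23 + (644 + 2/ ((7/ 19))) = 4385/ 7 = 626.43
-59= -59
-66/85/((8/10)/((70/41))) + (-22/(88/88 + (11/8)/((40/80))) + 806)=8348069/10455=798.48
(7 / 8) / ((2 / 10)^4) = 4375 / 8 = 546.88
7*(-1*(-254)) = 1778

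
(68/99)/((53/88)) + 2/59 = 33050/28143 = 1.17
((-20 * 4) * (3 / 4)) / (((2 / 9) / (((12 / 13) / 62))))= -1620 / 403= -4.02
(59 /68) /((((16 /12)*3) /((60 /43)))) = 885 /2924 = 0.30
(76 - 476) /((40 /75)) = -750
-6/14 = -3/7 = -0.43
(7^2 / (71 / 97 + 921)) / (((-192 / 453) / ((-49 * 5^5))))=109898271875 / 5722112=19205.89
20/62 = 0.32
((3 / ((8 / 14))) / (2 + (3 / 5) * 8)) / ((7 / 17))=15 / 8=1.88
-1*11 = -11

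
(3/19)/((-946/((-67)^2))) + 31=543727/17974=30.25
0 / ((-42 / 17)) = 0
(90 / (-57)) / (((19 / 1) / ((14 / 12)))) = -35 / 361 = -0.10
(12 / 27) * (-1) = -4 / 9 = -0.44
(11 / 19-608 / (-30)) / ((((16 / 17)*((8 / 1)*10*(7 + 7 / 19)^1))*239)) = 100997 / 642432000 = 0.00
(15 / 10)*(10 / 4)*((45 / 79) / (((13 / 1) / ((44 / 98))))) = 7425 / 100646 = 0.07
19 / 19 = 1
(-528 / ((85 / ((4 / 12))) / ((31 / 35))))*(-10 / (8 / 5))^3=213125 / 476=447.74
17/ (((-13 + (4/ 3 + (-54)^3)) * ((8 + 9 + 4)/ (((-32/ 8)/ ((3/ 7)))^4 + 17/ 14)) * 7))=-0.01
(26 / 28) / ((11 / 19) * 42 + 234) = 247 / 68712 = 0.00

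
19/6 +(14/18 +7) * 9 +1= 74.17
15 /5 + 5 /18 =59 /18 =3.28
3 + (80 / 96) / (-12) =211 / 72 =2.93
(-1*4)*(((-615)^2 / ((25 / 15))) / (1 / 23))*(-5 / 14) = 52195050 / 7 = 7456435.71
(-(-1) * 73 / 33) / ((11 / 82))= 5986 / 363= 16.49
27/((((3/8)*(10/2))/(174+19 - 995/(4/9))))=-147294/5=-29458.80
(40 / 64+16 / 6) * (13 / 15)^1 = 1027 / 360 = 2.85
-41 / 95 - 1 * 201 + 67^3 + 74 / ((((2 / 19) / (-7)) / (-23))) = 39305734 / 95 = 413744.57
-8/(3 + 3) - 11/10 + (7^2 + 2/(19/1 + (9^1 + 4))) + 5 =12391/240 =51.63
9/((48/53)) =159/16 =9.94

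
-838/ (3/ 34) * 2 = -56984/ 3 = -18994.67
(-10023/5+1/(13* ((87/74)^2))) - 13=-992601556/491985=-2017.54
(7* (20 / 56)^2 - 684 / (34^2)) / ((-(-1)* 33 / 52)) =31681 / 66759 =0.47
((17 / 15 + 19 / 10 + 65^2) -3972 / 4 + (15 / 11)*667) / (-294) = -1367711 / 97020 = -14.10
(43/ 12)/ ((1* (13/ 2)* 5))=43/ 390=0.11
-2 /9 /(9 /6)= -4 /27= -0.15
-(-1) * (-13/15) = -13/15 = -0.87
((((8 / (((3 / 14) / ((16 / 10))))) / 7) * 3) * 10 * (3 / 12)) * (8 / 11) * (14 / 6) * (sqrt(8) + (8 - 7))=3584 / 33 + 7168 * sqrt(2) / 33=415.79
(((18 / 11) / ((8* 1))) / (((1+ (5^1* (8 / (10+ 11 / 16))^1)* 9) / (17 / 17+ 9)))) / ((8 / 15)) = 0.11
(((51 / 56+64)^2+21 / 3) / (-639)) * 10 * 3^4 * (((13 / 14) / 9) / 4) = -860286505 / 6234368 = -137.99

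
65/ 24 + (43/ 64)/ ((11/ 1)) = 5849/ 2112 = 2.77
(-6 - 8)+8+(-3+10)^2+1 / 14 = 603 / 14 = 43.07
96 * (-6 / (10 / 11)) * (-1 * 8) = 25344 / 5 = 5068.80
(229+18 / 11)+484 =7861 / 11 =714.64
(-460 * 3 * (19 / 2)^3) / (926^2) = -2366355 / 1714952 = -1.38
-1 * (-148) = 148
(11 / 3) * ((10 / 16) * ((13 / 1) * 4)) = 715 / 6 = 119.17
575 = 575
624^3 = 242970624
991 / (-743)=-991 / 743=-1.33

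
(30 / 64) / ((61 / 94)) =705 / 976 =0.72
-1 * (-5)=5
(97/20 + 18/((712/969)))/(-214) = -26119/190460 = -0.14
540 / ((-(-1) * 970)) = 54 / 97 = 0.56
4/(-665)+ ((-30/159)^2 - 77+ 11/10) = -56689919/747194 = -75.87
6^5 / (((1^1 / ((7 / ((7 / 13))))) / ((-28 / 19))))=-2830464 / 19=-148971.79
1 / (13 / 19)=19 / 13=1.46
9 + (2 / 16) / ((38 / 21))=2757 / 304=9.07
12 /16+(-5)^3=-497 /4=-124.25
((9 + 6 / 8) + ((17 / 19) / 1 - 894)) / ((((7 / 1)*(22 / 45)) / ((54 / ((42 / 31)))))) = -842879925 / 81928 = -10288.06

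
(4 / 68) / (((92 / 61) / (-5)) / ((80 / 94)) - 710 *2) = -3050 / 73645377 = -0.00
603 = 603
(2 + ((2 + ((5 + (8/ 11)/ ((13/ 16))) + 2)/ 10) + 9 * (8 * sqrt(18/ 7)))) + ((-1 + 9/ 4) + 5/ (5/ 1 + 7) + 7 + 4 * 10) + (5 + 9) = 289387/ 4290 + 216 * sqrt(14)/ 7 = 182.91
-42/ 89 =-0.47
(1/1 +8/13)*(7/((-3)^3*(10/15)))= -49/78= -0.63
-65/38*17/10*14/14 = -221/76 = -2.91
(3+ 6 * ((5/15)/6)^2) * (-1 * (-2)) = 163/27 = 6.04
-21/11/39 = -7/143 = -0.05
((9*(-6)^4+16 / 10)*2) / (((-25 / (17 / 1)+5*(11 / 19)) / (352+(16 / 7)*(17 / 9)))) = 5837392.17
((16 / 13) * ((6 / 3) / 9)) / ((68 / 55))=440 / 1989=0.22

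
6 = 6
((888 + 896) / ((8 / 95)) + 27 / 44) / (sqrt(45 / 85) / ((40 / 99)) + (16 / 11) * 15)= 507098848000 / 518682237 - 3383766210 * sqrt(17) / 172894079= 896.97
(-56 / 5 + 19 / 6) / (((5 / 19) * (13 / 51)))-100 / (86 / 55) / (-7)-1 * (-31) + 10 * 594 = 5860.38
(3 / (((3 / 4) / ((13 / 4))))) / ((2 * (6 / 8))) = 26 / 3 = 8.67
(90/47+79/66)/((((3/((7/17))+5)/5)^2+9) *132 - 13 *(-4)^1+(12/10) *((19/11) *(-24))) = 11824925/7551303504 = 0.00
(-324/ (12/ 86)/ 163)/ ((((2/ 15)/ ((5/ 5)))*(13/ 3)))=-52245/ 2119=-24.66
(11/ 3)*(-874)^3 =-7343903864/ 3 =-2447967954.67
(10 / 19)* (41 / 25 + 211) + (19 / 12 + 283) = 452009 / 1140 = 396.50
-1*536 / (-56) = 9.57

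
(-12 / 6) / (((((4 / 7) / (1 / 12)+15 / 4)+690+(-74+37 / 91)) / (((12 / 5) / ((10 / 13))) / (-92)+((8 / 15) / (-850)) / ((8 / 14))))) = 0.00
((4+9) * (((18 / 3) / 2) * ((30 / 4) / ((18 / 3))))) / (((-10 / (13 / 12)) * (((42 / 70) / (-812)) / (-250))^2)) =-5440875781250 / 9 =-604541753472.22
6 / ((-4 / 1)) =-3 / 2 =-1.50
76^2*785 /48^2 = 283385 /144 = 1967.95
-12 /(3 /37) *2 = -296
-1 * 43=-43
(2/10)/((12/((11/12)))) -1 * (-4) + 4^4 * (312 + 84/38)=1100445329/13680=80441.91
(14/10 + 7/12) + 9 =659/60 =10.98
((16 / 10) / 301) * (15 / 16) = 3 / 602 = 0.00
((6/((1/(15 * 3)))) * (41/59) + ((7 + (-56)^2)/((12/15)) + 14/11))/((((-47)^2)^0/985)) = 10529077715/2596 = 4055885.10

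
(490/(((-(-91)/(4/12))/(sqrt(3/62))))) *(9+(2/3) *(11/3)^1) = 3605 *sqrt(186)/10881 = 4.52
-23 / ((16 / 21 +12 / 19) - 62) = 9177 / 24182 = 0.38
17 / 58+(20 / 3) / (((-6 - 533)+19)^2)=344789 / 1176240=0.29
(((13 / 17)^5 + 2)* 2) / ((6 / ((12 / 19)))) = 12844028 / 26977283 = 0.48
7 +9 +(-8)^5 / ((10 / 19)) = -311216 / 5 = -62243.20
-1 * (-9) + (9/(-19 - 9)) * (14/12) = 69/8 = 8.62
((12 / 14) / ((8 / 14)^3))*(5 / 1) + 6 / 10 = 3771 / 160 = 23.57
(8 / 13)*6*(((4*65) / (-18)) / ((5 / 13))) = -416 / 3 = -138.67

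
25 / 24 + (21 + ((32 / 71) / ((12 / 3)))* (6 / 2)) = 38135 / 1704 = 22.38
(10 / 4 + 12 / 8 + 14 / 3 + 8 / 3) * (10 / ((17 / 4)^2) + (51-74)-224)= -47482 / 17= -2793.06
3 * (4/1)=12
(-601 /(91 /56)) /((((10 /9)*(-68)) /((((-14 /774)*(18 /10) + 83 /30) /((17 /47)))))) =298881507 /8077550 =37.00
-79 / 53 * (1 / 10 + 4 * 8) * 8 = -101436 / 265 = -382.78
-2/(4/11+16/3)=-33/94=-0.35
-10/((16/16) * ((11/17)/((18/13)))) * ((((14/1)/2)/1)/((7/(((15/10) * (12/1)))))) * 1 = -55080/143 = -385.17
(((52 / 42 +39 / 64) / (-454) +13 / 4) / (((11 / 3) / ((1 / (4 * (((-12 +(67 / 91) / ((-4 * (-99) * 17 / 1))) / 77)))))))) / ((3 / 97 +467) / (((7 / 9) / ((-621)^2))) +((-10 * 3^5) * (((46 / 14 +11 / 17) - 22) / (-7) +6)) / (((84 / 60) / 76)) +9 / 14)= -19063039037933891 / 3093257143130064692942528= -0.00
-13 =-13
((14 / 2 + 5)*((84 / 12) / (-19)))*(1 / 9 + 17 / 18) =-14 / 3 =-4.67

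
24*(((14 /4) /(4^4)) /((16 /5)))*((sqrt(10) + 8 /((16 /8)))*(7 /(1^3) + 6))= 1365*sqrt(10) /1024 + 1365 /256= 9.55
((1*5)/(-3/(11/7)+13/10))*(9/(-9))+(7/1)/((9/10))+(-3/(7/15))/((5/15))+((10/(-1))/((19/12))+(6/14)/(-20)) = -15456271/1603980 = -9.64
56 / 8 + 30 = 37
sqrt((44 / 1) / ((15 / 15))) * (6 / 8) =3 * sqrt(11) / 2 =4.97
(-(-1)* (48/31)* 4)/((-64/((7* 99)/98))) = -297/434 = -0.68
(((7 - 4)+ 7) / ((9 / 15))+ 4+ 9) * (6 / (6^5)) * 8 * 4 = 178 / 243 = 0.73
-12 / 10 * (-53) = 318 / 5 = 63.60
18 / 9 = 2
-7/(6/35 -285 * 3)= 245/29919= 0.01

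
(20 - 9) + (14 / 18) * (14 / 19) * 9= 307 / 19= 16.16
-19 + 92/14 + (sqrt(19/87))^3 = -87/7 + 19*sqrt(1653)/7569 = -12.33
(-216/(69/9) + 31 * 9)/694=5769/15962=0.36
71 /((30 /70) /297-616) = -49203 /426887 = -0.12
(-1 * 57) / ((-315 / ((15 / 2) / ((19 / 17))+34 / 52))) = 1819 / 1365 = 1.33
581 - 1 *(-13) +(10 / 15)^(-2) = 2385 / 4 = 596.25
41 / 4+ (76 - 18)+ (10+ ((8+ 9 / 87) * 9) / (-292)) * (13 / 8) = 84.09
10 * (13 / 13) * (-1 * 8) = -80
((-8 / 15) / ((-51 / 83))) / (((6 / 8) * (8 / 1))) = 332 / 2295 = 0.14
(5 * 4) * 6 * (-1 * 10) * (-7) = 8400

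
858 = 858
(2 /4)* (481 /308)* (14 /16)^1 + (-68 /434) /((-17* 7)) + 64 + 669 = 784584655 /1069376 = 733.68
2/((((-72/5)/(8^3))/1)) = -640/9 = -71.11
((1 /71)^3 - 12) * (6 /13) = -5.54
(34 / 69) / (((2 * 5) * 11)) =17 / 3795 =0.00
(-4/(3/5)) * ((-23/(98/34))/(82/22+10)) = 86020/22197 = 3.88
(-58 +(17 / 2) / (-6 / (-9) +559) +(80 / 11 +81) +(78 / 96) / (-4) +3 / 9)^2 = 11634669462015625 / 12574456418304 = 925.26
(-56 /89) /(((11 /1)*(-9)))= 56 /8811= 0.01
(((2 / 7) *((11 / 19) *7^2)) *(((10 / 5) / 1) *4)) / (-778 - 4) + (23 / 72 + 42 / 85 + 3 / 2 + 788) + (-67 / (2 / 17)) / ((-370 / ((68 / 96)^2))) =2504739951871 / 3166536960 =791.00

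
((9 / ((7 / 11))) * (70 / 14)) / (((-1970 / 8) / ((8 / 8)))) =-396 / 1379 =-0.29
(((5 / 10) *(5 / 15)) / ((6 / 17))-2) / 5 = -11 / 36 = -0.31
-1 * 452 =-452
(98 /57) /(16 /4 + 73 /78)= 0.35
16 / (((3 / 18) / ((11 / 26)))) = 528 / 13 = 40.62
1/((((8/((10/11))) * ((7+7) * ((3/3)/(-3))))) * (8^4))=-15/2523136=-0.00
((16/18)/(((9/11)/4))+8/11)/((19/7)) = 31640/16929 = 1.87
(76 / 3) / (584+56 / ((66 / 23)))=209 / 4979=0.04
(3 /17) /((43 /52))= 156 /731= 0.21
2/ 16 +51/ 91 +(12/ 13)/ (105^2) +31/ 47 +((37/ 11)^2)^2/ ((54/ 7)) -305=-679479646043899/ 2367019254600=-287.06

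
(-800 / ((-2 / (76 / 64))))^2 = 225625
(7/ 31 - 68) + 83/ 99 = -205426/ 3069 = -66.94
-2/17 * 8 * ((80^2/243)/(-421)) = 102400/1739151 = 0.06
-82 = -82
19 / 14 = 1.36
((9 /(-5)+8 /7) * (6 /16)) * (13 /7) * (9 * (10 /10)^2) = -8073 /1960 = -4.12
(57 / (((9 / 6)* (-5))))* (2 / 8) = -19 / 10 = -1.90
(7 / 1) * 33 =231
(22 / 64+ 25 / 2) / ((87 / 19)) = 2603 / 928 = 2.80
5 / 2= 2.50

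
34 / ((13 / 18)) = 612 / 13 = 47.08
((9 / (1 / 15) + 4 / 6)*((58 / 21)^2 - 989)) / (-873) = 176143495 / 1154979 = 152.51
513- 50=463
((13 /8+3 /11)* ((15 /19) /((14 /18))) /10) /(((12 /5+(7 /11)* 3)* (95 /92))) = 34569 /798532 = 0.04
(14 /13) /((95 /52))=56 /95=0.59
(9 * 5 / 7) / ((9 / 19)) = 95 / 7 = 13.57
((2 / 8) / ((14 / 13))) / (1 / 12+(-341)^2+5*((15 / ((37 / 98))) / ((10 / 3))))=1443 / 723173654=0.00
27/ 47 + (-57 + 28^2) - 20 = 33256/ 47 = 707.57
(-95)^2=9025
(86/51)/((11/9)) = 258/187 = 1.38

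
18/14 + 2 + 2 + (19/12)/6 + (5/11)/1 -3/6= 30515/5544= 5.50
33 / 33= 1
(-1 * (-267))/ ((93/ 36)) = 3204/ 31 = 103.35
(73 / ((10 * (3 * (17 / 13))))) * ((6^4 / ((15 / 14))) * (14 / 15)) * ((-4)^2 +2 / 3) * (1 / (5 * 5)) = 2976064 / 2125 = 1400.50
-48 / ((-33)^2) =-16 / 363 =-0.04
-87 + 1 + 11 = -75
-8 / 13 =-0.62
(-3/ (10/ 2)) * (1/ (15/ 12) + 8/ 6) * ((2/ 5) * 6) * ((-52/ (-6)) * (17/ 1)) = -56576/ 125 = -452.61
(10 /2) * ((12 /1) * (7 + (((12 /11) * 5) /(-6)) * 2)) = 3420 /11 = 310.91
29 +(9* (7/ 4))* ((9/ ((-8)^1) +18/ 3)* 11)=27955/ 32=873.59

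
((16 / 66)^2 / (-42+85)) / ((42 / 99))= 32 / 9933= 0.00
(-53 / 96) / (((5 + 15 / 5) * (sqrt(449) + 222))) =-1961 / 6250880 + 53 * sqrt(449) / 37505280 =-0.00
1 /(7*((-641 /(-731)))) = 731 /4487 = 0.16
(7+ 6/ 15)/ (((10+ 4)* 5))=37/ 350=0.11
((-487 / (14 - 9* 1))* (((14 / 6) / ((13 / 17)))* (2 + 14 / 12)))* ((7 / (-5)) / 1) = 7707749 / 5850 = 1317.56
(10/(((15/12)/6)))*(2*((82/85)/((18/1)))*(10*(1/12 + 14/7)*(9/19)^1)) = 16400/323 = 50.77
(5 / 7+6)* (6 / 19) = 282 / 133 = 2.12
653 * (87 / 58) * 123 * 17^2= 69636573 / 2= 34818286.50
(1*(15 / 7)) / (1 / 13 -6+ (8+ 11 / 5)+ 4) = 975 / 3766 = 0.26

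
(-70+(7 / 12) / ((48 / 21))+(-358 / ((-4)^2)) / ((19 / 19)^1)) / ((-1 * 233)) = 17687 / 44736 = 0.40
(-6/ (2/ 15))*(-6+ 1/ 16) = 4275/ 16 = 267.19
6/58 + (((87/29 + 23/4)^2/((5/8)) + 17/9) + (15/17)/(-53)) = 58543655/470322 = 124.48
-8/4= -2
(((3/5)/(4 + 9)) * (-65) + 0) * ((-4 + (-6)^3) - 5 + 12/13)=8739/13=672.23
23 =23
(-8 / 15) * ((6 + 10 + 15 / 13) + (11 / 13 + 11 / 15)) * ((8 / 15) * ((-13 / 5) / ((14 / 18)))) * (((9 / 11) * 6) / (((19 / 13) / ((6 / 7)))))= 328243968 / 6400625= 51.28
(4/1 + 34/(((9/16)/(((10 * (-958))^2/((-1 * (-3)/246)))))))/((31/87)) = 118724887885844/93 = 1276611697697.25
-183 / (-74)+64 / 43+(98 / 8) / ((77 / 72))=15.42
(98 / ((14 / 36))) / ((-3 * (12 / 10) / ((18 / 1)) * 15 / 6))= -504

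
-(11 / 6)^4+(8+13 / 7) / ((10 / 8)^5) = -228701699 / 28350000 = -8.07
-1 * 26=-26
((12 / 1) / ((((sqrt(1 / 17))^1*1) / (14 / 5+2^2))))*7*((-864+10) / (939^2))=-813008*sqrt(17) / 1469535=-2.28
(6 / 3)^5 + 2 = 34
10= 10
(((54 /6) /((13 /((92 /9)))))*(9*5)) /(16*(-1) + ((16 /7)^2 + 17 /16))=-649152 /19799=-32.79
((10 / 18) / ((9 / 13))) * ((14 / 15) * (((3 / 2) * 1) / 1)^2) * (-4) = -182 / 27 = -6.74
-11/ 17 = -0.65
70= 70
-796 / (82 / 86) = -34228 / 41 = -834.83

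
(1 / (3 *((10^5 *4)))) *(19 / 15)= 19 / 18000000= 0.00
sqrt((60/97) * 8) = 4 * sqrt(2910)/97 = 2.22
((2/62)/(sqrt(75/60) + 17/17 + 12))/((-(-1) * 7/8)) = 416/145607- 16 * sqrt(5)/145607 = 0.00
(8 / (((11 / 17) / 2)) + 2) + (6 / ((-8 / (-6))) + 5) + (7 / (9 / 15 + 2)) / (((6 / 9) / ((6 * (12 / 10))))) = 18677 / 286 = 65.30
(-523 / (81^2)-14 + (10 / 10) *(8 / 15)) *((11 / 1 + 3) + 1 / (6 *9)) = -336402473 / 1771470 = -189.90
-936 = -936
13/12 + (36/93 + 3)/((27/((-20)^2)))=57209/1116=51.26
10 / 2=5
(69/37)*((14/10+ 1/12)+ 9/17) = 47219/12580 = 3.75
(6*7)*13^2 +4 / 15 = 106474 / 15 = 7098.27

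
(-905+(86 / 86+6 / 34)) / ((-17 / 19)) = 291935 / 289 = 1010.16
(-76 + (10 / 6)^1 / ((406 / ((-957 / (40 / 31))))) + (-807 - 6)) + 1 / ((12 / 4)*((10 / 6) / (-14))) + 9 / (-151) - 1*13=-76772383 / 84560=-907.90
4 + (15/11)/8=367/88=4.17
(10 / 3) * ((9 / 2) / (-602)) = -15 / 602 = -0.02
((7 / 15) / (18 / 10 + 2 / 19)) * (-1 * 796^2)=-84270928 / 543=-155195.08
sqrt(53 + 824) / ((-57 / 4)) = -4 * sqrt(877) / 57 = -2.08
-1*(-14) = 14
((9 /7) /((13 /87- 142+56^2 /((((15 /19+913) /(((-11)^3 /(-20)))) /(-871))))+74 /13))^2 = 195204466162055025 /4679369689309272195764244481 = 0.00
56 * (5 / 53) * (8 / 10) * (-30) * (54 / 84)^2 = -19440 / 371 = -52.40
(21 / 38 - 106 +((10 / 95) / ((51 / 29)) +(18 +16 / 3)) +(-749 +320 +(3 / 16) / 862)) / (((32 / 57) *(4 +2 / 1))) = -2276651367 / 15005696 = -151.72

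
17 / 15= 1.13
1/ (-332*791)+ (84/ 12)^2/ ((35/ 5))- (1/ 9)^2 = 148638311/ 21271572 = 6.99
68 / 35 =1.94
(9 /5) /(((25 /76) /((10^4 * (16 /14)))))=437760 /7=62537.14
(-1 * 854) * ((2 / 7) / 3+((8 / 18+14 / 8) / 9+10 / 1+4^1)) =-1983781 / 162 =-12245.56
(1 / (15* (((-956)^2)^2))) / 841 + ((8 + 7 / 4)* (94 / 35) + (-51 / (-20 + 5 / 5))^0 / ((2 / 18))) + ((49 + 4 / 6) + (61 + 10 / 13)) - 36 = 106071863320609376987 / 958871071120784640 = 110.62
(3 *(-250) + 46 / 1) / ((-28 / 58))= 10208 / 7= 1458.29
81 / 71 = 1.14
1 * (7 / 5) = 7 / 5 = 1.40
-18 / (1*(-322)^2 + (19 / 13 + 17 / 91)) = -819 / 4717697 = -0.00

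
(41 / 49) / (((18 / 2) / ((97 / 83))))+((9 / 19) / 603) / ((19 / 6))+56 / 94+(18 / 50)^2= 21695526663502 / 26006179854375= 0.83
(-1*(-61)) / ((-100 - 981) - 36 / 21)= -427 / 7579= -0.06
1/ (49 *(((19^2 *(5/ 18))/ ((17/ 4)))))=153/ 176890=0.00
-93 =-93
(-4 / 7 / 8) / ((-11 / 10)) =5 / 77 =0.06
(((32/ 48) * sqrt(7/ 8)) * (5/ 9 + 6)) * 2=59 * sqrt(14)/ 27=8.18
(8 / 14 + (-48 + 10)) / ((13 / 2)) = -524 / 91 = -5.76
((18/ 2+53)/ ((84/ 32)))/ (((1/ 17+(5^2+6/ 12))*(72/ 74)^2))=1442926/ 1478169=0.98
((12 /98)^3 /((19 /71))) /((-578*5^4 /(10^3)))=-0.00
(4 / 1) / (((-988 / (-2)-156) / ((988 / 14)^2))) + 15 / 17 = 49831 / 833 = 59.82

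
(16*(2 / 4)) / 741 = 8 / 741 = 0.01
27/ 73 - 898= -65527/ 73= -897.63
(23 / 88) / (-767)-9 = -607487 / 67496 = -9.00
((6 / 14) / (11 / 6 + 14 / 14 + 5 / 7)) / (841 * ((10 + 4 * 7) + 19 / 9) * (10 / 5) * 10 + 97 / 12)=648 / 3618967279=0.00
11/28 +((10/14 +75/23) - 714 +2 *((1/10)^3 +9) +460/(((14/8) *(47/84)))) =-419671029/1891750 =-221.84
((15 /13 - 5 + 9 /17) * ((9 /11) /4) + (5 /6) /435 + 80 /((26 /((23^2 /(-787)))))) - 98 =-201225279529 /1997377668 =-100.74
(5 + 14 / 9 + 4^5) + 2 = 1032.56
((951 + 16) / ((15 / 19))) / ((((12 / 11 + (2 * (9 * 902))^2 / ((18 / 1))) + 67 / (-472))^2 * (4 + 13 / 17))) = 443143887296 / 369711756719963429320485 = 0.00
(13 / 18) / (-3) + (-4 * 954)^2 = 786340211 / 54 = 14561855.76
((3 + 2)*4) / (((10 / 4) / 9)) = 72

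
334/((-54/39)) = -241.22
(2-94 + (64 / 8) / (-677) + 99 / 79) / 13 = -4854045 / 695279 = -6.98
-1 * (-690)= 690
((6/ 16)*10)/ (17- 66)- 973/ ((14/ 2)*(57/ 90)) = -817605/ 3724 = -219.55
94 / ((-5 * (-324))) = 47 / 810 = 0.06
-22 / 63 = -0.35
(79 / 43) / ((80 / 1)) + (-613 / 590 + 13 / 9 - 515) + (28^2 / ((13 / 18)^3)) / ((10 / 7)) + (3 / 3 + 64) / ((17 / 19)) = 69238402868777 / 68223177360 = 1014.88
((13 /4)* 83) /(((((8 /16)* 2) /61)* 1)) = 65819 /4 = 16454.75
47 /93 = 0.51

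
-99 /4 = -24.75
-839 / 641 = -1.31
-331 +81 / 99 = -3632 / 11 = -330.18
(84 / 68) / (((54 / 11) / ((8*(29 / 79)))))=8932 / 12087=0.74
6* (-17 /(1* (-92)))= 51 /46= 1.11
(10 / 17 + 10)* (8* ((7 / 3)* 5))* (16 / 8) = 33600 / 17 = 1976.47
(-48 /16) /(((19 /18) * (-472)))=0.01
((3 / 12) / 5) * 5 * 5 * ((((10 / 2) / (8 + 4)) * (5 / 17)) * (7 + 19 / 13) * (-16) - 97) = -376555 / 2652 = -141.99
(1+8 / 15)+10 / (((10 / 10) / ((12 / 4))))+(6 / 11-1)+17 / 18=31703 / 990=32.02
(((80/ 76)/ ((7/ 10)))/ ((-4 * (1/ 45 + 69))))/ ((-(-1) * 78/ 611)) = -17625/ 413098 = -0.04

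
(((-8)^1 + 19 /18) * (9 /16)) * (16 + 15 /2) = -5875 /64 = -91.80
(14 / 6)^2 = 49 / 9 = 5.44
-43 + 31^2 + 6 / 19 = 17448 / 19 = 918.32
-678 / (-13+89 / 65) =7345 / 126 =58.29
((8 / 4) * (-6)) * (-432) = 5184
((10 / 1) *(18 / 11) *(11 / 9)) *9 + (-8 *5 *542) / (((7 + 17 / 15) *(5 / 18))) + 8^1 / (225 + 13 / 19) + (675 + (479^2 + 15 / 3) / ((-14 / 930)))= -498630708641 / 32696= -15250511.03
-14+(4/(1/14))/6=-14/3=-4.67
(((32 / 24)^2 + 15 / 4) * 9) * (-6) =-597 / 2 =-298.50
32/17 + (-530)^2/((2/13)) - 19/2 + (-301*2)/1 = 62058173/34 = 1825240.38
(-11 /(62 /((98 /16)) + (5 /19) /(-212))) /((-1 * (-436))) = -542773 /217743087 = -0.00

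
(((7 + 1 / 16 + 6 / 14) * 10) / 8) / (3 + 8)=4195 / 4928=0.85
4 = 4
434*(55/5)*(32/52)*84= 3208128/13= 246779.08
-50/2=-25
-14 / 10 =-1.40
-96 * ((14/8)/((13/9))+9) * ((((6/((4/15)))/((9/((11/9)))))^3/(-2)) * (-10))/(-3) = 49080625/1053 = 46610.28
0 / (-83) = 0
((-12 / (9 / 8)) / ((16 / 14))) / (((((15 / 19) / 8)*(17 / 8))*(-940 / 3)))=8512 / 59925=0.14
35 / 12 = 2.92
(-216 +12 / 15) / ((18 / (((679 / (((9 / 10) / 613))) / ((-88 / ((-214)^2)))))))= 2563776012574 / 891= 2877414155.53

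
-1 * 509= -509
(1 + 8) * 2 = 18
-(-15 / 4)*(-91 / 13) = -105 / 4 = -26.25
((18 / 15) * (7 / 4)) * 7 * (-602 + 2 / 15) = -221186 / 25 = -8847.44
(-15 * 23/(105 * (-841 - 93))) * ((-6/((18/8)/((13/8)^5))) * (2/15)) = -8539739/602542080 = -0.01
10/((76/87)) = 435/38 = 11.45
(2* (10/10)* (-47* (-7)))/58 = 329/29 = 11.34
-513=-513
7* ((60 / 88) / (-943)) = -105 / 20746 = -0.01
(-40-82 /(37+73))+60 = 1059 /55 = 19.25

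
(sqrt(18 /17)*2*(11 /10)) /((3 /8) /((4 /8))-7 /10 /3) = 396*sqrt(34) /527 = 4.38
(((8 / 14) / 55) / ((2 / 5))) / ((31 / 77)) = 2 / 31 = 0.06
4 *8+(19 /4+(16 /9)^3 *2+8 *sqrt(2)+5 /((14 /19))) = 8 *sqrt(2)+1118027 /20412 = 66.09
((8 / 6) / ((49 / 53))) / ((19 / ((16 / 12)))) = 0.10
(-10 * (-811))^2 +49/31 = 2038935149/31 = 65772101.58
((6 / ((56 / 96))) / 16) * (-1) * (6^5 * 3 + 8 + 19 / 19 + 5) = -15005.57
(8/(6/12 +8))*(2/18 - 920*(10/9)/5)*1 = -9808/51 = -192.31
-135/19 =-7.11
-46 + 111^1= 65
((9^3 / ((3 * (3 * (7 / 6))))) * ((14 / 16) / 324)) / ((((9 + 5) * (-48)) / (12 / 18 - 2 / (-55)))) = -29 / 147840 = -0.00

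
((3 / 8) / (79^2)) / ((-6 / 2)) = -1 / 49928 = -0.00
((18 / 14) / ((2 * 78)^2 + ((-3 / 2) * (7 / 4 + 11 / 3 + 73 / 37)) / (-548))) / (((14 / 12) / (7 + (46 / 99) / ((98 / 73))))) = 34682665728 / 104257347730459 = 0.00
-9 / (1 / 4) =-36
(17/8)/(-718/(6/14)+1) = -51/40184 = -0.00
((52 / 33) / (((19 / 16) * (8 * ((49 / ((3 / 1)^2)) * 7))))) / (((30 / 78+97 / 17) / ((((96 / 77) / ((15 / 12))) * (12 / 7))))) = 158865408 / 130021220945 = 0.00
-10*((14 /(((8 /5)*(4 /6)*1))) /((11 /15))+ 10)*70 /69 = -429625 /1518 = -283.02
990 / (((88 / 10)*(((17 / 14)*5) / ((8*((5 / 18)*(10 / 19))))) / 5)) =35000 / 323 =108.36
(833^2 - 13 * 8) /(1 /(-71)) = -49258735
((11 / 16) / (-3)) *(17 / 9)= -187 / 432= -0.43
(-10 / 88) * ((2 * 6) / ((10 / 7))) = -21 / 22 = -0.95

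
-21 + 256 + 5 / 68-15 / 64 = 255505 / 1088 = 234.84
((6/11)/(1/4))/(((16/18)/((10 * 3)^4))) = 21870000/11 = 1988181.82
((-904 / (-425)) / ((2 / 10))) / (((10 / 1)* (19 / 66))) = 29832 / 8075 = 3.69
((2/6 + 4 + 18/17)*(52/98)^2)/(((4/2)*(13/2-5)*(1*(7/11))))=2044900/2571471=0.80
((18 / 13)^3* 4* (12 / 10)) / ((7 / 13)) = 139968 / 5915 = 23.66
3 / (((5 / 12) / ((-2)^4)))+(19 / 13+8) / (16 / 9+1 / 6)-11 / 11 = 10835 / 91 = 119.07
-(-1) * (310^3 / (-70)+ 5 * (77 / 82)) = -244283505 / 574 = -425581.02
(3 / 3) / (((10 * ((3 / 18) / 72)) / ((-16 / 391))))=-3456 / 1955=-1.77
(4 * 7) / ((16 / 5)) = 35 / 4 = 8.75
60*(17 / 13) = 1020 / 13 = 78.46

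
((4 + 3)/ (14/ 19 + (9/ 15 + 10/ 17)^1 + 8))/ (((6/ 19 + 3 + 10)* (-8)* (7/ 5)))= -153425/ 32442696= -0.00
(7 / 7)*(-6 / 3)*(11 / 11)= -2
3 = 3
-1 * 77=-77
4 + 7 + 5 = 16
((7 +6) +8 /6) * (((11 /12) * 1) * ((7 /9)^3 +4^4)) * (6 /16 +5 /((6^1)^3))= 3802721813 /2834352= 1341.65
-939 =-939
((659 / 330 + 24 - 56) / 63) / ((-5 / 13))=1.24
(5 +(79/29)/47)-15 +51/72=-302053/32712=-9.23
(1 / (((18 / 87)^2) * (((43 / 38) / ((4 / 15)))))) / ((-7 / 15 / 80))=-2556640 / 2709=-943.76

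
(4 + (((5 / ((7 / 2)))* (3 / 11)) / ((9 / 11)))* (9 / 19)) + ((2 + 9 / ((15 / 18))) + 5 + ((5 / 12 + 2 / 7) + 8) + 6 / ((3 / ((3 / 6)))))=253189 / 7980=31.73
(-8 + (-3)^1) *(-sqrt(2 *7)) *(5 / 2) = 55 *sqrt(14) / 2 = 102.90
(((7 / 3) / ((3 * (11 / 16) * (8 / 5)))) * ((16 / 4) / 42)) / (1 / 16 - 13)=-320 / 61479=-0.01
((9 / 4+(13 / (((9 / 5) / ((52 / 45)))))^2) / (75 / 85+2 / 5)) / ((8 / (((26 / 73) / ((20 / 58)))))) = 12093481777 / 1670588064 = 7.24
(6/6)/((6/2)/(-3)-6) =-1/7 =-0.14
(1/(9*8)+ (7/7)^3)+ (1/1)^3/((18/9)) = 109/72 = 1.51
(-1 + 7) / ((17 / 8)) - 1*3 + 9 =150 / 17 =8.82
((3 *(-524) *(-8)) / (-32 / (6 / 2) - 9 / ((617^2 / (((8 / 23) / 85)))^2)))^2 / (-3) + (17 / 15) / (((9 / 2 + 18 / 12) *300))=-3838296130923008867496342855432839726480938903 / 8283848036436549253531711595117148507000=-463347.00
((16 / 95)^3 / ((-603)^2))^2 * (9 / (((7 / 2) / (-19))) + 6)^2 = 268435456 / 846612026521277258025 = 0.00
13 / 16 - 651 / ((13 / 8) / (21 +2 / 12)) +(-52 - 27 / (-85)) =-150820339 / 17680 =-8530.56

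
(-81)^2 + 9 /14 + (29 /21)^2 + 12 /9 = 5790227 /882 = 6564.88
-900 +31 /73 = -65669 /73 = -899.58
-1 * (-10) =10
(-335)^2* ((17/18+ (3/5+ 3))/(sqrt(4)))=255000.14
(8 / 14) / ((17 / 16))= 64 / 119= 0.54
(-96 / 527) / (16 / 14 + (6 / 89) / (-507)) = -5053776 / 31702739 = -0.16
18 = 18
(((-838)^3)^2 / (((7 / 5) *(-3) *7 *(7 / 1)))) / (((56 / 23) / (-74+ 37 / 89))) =10867401208028459901160 / 213689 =50856156414361337.74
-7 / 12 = -0.58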